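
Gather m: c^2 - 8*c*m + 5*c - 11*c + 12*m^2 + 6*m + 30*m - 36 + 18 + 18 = c^2 - 6*c + 12*m^2 + m*(36 - 8*c)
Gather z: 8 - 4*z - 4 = 4 - 4*z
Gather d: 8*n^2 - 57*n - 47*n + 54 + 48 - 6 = 8*n^2 - 104*n + 96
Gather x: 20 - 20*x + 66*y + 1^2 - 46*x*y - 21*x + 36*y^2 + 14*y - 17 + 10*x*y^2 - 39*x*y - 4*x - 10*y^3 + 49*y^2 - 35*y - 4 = x*(10*y^2 - 85*y - 45) - 10*y^3 + 85*y^2 + 45*y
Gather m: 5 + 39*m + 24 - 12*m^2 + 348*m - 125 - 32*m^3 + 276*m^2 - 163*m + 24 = -32*m^3 + 264*m^2 + 224*m - 72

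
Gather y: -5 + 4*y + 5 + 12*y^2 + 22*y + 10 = 12*y^2 + 26*y + 10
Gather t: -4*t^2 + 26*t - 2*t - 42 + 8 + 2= -4*t^2 + 24*t - 32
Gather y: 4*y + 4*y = 8*y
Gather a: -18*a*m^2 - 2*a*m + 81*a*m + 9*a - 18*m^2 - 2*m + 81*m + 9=a*(-18*m^2 + 79*m + 9) - 18*m^2 + 79*m + 9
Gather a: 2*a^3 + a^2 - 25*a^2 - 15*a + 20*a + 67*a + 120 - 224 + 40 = 2*a^3 - 24*a^2 + 72*a - 64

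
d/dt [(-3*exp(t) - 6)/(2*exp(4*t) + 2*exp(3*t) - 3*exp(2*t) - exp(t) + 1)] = 3*((exp(t) + 2)*(8*exp(3*t) + 6*exp(2*t) - 6*exp(t) - 1) - 2*exp(4*t) - 2*exp(3*t) + 3*exp(2*t) + exp(t) - 1)*exp(t)/(2*exp(4*t) + 2*exp(3*t) - 3*exp(2*t) - exp(t) + 1)^2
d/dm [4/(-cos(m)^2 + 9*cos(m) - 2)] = 4*(9 - 2*cos(m))*sin(m)/(cos(m)^2 - 9*cos(m) + 2)^2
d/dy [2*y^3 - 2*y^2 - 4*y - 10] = 6*y^2 - 4*y - 4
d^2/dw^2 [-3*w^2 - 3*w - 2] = -6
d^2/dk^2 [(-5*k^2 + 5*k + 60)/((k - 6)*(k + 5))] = 180*(-3*k^2 + 3*k - 31)/(k^6 - 3*k^5 - 87*k^4 + 179*k^3 + 2610*k^2 - 2700*k - 27000)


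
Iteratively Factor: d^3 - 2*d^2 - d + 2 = (d + 1)*(d^2 - 3*d + 2) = (d - 2)*(d + 1)*(d - 1)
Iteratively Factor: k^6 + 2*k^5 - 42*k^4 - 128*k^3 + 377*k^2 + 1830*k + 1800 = (k + 2)*(k^5 - 42*k^3 - 44*k^2 + 465*k + 900) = (k + 2)*(k + 4)*(k^4 - 4*k^3 - 26*k^2 + 60*k + 225) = (k + 2)*(k + 3)*(k + 4)*(k^3 - 7*k^2 - 5*k + 75) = (k - 5)*(k + 2)*(k + 3)*(k + 4)*(k^2 - 2*k - 15) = (k - 5)*(k + 2)*(k + 3)^2*(k + 4)*(k - 5)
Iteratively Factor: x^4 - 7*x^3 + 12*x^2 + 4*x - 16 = (x - 2)*(x^3 - 5*x^2 + 2*x + 8) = (x - 2)*(x + 1)*(x^2 - 6*x + 8) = (x - 4)*(x - 2)*(x + 1)*(x - 2)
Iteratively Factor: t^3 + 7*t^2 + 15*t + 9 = (t + 1)*(t^2 + 6*t + 9) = (t + 1)*(t + 3)*(t + 3)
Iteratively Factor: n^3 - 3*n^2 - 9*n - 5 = (n + 1)*(n^2 - 4*n - 5) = (n - 5)*(n + 1)*(n + 1)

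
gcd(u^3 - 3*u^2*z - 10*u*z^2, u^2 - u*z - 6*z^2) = u + 2*z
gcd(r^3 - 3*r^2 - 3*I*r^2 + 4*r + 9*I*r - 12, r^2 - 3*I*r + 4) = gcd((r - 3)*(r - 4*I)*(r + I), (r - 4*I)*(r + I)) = r^2 - 3*I*r + 4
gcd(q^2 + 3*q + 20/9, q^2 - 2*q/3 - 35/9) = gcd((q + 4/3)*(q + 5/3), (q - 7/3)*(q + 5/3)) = q + 5/3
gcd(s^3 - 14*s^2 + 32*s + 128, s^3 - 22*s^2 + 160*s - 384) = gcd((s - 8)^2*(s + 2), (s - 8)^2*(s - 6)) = s^2 - 16*s + 64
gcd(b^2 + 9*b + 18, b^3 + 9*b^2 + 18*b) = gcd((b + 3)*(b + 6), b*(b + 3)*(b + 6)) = b^2 + 9*b + 18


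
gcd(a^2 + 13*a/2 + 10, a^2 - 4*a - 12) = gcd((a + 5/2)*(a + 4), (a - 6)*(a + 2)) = 1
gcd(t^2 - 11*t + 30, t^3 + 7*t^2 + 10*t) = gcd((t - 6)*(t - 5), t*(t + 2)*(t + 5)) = 1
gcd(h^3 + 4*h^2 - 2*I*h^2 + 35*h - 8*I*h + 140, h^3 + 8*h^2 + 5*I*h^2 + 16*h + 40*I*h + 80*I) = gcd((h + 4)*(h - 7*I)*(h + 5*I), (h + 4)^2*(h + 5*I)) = h^2 + h*(4 + 5*I) + 20*I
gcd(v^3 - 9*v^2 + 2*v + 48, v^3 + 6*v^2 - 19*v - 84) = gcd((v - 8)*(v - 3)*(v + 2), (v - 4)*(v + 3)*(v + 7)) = 1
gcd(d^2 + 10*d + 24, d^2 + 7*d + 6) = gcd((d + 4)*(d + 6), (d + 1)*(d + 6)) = d + 6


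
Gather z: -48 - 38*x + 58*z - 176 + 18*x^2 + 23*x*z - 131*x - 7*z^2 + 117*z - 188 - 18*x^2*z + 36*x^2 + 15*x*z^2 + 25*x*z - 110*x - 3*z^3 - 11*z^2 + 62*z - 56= 54*x^2 - 279*x - 3*z^3 + z^2*(15*x - 18) + z*(-18*x^2 + 48*x + 237) - 468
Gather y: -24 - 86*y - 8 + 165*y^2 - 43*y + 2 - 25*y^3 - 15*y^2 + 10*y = -25*y^3 + 150*y^2 - 119*y - 30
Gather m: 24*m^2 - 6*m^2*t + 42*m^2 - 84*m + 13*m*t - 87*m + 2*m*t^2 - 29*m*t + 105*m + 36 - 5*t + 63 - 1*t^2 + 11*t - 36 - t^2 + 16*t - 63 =m^2*(66 - 6*t) + m*(2*t^2 - 16*t - 66) - 2*t^2 + 22*t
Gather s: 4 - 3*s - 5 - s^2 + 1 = -s^2 - 3*s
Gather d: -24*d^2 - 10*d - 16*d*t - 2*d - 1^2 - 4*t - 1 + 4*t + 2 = -24*d^2 + d*(-16*t - 12)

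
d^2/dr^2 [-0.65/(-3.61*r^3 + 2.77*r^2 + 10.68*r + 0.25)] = ((3.601 - 14.079*r)*(-3.61*r^3 + 2.77*r^2 + 10.68*r + 0.25) - 0.65*(-21.66*r^2 + 11.08*r + 21.36)*(-10.83*r^2 + 5.54*r + 10.68))/(-3.61*r^3 + 2.77*r^2 + 10.68*r + 0.25)^3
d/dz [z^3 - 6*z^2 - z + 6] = 3*z^2 - 12*z - 1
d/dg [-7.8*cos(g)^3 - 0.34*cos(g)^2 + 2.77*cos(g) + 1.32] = (23.4*cos(g)^2 + 0.68*cos(g) - 2.77)*sin(g)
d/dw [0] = 0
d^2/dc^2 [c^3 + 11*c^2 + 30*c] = 6*c + 22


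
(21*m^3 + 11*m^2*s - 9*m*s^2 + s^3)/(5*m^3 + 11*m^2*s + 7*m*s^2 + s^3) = (21*m^2 - 10*m*s + s^2)/(5*m^2 + 6*m*s + s^2)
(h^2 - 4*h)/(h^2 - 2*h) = (h - 4)/(h - 2)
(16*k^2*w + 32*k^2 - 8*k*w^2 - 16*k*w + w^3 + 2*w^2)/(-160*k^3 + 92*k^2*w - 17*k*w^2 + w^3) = (-4*k*w - 8*k + w^2 + 2*w)/(40*k^2 - 13*k*w + w^2)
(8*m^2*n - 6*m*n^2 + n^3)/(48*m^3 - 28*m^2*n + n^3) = n/(6*m + n)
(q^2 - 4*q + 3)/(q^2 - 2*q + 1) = (q - 3)/(q - 1)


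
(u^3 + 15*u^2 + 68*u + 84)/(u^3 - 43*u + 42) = (u^2 + 8*u + 12)/(u^2 - 7*u + 6)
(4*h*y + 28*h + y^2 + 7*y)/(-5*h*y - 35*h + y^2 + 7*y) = (4*h + y)/(-5*h + y)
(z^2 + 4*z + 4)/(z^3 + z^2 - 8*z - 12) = 1/(z - 3)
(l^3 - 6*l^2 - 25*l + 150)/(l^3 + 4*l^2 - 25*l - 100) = (l - 6)/(l + 4)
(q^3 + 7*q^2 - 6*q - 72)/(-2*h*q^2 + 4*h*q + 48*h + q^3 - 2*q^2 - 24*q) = (q^2 + 3*q - 18)/(-2*h*q + 12*h + q^2 - 6*q)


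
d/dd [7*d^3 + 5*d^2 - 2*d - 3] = 21*d^2 + 10*d - 2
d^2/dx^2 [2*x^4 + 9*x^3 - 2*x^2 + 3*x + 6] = 24*x^2 + 54*x - 4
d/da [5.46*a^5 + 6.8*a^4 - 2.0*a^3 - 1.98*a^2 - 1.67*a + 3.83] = 27.3*a^4 + 27.2*a^3 - 6.0*a^2 - 3.96*a - 1.67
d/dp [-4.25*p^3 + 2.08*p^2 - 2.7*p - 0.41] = -12.75*p^2 + 4.16*p - 2.7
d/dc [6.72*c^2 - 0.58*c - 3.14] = 13.44*c - 0.58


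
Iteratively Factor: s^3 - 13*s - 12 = (s + 3)*(s^2 - 3*s - 4) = (s + 1)*(s + 3)*(s - 4)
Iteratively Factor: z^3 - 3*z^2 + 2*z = (z)*(z^2 - 3*z + 2) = z*(z - 1)*(z - 2)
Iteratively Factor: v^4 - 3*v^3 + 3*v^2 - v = (v - 1)*(v^3 - 2*v^2 + v) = v*(v - 1)*(v^2 - 2*v + 1) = v*(v - 1)^2*(v - 1)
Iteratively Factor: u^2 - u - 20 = (u - 5)*(u + 4)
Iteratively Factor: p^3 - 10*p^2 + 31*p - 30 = (p - 5)*(p^2 - 5*p + 6) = (p - 5)*(p - 2)*(p - 3)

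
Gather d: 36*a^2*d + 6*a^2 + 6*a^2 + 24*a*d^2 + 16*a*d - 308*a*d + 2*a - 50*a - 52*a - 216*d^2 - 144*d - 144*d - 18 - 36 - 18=12*a^2 - 100*a + d^2*(24*a - 216) + d*(36*a^2 - 292*a - 288) - 72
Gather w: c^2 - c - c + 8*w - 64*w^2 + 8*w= c^2 - 2*c - 64*w^2 + 16*w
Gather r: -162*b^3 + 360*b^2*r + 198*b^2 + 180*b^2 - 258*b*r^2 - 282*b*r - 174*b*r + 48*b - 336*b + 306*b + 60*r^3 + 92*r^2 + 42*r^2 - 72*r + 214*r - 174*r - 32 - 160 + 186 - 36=-162*b^3 + 378*b^2 + 18*b + 60*r^3 + r^2*(134 - 258*b) + r*(360*b^2 - 456*b - 32) - 42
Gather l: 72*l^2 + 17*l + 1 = 72*l^2 + 17*l + 1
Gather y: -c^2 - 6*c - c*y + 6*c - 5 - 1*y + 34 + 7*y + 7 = -c^2 + y*(6 - c) + 36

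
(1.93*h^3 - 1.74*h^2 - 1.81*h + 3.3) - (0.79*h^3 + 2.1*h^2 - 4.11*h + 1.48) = 1.14*h^3 - 3.84*h^2 + 2.3*h + 1.82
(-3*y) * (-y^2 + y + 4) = 3*y^3 - 3*y^2 - 12*y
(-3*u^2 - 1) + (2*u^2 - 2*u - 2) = -u^2 - 2*u - 3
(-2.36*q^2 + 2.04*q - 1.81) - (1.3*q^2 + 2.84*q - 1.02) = -3.66*q^2 - 0.8*q - 0.79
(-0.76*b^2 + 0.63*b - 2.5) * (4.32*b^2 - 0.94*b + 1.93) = -3.2832*b^4 + 3.436*b^3 - 12.859*b^2 + 3.5659*b - 4.825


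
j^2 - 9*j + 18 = (j - 6)*(j - 3)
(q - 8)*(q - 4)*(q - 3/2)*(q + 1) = q^4 - 25*q^3/2 + 73*q^2/2 + 2*q - 48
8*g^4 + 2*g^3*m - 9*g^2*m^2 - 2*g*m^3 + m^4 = (-4*g + m)*(-g + m)*(g + m)*(2*g + m)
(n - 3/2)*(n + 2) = n^2 + n/2 - 3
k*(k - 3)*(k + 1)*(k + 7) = k^4 + 5*k^3 - 17*k^2 - 21*k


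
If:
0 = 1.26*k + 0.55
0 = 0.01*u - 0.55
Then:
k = -0.44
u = 55.00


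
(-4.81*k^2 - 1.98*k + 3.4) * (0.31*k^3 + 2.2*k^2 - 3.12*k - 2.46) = -1.4911*k^5 - 11.1958*k^4 + 11.7052*k^3 + 25.4902*k^2 - 5.7372*k - 8.364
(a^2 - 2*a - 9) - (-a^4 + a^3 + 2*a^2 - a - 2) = a^4 - a^3 - a^2 - a - 7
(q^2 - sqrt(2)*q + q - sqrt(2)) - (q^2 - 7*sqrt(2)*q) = q + 6*sqrt(2)*q - sqrt(2)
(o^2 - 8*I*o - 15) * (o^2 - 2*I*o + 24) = o^4 - 10*I*o^3 - 7*o^2 - 162*I*o - 360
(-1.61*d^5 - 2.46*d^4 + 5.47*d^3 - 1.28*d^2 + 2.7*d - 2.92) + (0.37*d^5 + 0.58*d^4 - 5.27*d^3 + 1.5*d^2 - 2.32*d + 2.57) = -1.24*d^5 - 1.88*d^4 + 0.2*d^3 + 0.22*d^2 + 0.38*d - 0.35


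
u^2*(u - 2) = u^3 - 2*u^2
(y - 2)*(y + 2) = y^2 - 4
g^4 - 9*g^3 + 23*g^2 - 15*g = g*(g - 5)*(g - 3)*(g - 1)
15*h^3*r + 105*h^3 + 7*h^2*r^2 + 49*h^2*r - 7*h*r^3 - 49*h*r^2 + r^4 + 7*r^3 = (-5*h + r)*(-3*h + r)*(h + r)*(r + 7)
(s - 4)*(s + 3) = s^2 - s - 12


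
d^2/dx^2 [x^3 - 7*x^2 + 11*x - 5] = 6*x - 14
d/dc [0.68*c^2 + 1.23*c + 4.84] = 1.36*c + 1.23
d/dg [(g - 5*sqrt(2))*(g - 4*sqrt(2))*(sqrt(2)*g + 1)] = 3*sqrt(2)*g^2 - 34*g + 31*sqrt(2)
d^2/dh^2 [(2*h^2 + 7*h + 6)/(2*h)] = 6/h^3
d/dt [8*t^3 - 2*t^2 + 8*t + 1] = 24*t^2 - 4*t + 8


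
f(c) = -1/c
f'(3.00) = 0.11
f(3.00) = -0.33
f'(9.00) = 0.01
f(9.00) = -0.11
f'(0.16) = 39.06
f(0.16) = -6.25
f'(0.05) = 400.00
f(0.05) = -20.00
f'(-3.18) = 0.10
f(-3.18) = 0.31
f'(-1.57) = 0.41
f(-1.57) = 0.64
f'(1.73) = 0.33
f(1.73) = -0.58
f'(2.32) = 0.19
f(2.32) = -0.43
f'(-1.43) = 0.49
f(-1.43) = 0.70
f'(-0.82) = 1.49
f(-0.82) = 1.22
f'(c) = c^(-2)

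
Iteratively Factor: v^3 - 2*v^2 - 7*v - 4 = (v + 1)*(v^2 - 3*v - 4) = (v - 4)*(v + 1)*(v + 1)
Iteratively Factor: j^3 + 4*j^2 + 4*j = (j)*(j^2 + 4*j + 4) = j*(j + 2)*(j + 2)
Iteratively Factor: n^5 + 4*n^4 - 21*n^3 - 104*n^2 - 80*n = (n + 4)*(n^4 - 21*n^2 - 20*n) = (n + 4)^2*(n^3 - 4*n^2 - 5*n) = (n - 5)*(n + 4)^2*(n^2 + n) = (n - 5)*(n + 1)*(n + 4)^2*(n)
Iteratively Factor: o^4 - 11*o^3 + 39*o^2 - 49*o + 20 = (o - 5)*(o^3 - 6*o^2 + 9*o - 4) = (o - 5)*(o - 1)*(o^2 - 5*o + 4) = (o - 5)*(o - 4)*(o - 1)*(o - 1)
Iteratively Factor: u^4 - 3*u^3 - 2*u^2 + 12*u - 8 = (u - 1)*(u^3 - 2*u^2 - 4*u + 8) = (u - 2)*(u - 1)*(u^2 - 4) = (u - 2)*(u - 1)*(u + 2)*(u - 2)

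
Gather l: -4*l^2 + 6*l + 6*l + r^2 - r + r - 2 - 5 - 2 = -4*l^2 + 12*l + r^2 - 9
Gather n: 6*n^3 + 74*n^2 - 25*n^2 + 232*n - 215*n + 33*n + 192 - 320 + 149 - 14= 6*n^3 + 49*n^2 + 50*n + 7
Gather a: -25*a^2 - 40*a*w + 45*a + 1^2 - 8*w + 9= -25*a^2 + a*(45 - 40*w) - 8*w + 10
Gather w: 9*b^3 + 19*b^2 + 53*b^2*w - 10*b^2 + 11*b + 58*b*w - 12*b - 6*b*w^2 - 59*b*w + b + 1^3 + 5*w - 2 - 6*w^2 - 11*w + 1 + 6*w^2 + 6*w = 9*b^3 + 9*b^2 - 6*b*w^2 + w*(53*b^2 - b)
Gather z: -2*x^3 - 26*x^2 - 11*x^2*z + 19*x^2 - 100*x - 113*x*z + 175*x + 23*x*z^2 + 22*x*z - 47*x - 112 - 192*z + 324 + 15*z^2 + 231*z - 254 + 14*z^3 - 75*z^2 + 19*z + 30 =-2*x^3 - 7*x^2 + 28*x + 14*z^3 + z^2*(23*x - 60) + z*(-11*x^2 - 91*x + 58) - 12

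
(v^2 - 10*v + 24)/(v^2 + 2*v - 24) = (v - 6)/(v + 6)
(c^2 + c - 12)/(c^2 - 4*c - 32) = (c - 3)/(c - 8)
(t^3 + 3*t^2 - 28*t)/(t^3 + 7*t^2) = (t - 4)/t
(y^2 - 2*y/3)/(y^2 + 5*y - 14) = y*(3*y - 2)/(3*(y^2 + 5*y - 14))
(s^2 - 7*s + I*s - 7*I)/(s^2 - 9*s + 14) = (s + I)/(s - 2)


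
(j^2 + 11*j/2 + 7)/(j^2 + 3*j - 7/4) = 2*(j + 2)/(2*j - 1)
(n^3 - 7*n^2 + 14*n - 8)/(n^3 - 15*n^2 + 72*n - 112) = (n^2 - 3*n + 2)/(n^2 - 11*n + 28)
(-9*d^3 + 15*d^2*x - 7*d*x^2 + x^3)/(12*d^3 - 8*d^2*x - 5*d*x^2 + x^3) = (9*d^2 - 6*d*x + x^2)/(-12*d^2 - 4*d*x + x^2)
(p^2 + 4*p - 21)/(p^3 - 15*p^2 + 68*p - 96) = (p + 7)/(p^2 - 12*p + 32)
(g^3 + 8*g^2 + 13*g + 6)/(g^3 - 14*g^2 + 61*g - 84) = (g^3 + 8*g^2 + 13*g + 6)/(g^3 - 14*g^2 + 61*g - 84)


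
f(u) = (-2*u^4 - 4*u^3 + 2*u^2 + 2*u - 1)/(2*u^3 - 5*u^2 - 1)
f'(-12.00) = -0.95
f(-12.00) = 8.21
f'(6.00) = -0.15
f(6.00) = -13.44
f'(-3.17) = -0.64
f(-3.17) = 0.54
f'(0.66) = 0.91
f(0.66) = 0.13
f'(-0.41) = 2.21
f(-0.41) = 0.64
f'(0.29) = -1.89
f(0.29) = 0.26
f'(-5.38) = -0.83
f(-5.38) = 2.20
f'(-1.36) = 0.02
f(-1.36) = -0.21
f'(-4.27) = -0.76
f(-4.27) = 1.32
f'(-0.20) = 1.31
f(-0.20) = 1.06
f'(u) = (-6*u^2 + 10*u)*(-2*u^4 - 4*u^3 + 2*u^2 + 2*u - 1)/(2*u^3 - 5*u^2 - 1)^2 + (-8*u^3 - 12*u^2 + 4*u + 2)/(2*u^3 - 5*u^2 - 1)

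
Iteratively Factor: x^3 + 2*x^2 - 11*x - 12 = (x + 4)*(x^2 - 2*x - 3) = (x + 1)*(x + 4)*(x - 3)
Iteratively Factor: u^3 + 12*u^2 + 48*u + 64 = (u + 4)*(u^2 + 8*u + 16) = (u + 4)^2*(u + 4)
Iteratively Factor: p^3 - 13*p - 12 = (p + 1)*(p^2 - p - 12) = (p - 4)*(p + 1)*(p + 3)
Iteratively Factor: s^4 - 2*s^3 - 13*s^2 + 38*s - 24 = (s + 4)*(s^3 - 6*s^2 + 11*s - 6) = (s - 3)*(s + 4)*(s^2 - 3*s + 2) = (s - 3)*(s - 2)*(s + 4)*(s - 1)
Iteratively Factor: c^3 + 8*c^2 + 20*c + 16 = (c + 4)*(c^2 + 4*c + 4) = (c + 2)*(c + 4)*(c + 2)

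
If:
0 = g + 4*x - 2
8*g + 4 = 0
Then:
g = -1/2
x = 5/8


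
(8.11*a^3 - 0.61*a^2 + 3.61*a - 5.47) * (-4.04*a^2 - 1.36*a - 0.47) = -32.7644*a^5 - 8.5652*a^4 - 17.5665*a^3 + 17.4759*a^2 + 5.7425*a + 2.5709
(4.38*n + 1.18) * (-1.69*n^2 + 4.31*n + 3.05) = -7.4022*n^3 + 16.8836*n^2 + 18.4448*n + 3.599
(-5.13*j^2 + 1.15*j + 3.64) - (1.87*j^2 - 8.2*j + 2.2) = -7.0*j^2 + 9.35*j + 1.44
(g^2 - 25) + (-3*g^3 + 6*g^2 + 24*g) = -3*g^3 + 7*g^2 + 24*g - 25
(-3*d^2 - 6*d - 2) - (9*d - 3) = -3*d^2 - 15*d + 1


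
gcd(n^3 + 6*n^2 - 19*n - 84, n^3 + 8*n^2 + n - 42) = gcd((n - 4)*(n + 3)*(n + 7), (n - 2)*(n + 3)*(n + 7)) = n^2 + 10*n + 21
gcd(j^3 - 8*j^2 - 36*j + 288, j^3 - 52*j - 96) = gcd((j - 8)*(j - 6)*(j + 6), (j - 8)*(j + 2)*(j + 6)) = j^2 - 2*j - 48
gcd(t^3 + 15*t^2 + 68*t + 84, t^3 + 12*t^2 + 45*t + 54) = t + 6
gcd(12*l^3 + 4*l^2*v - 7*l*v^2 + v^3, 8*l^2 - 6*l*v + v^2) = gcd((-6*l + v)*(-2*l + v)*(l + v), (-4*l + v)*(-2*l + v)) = -2*l + v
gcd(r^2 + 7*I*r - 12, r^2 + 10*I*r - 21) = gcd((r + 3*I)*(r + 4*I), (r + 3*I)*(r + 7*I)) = r + 3*I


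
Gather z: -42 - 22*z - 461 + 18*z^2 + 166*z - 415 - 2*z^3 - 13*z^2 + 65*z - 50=-2*z^3 + 5*z^2 + 209*z - 968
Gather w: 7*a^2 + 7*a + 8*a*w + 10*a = 7*a^2 + 8*a*w + 17*a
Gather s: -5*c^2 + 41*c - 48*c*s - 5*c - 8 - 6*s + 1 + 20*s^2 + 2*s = -5*c^2 + 36*c + 20*s^2 + s*(-48*c - 4) - 7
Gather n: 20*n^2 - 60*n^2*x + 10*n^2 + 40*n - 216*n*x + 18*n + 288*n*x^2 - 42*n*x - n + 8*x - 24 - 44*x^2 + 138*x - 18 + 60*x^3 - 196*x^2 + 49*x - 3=n^2*(30 - 60*x) + n*(288*x^2 - 258*x + 57) + 60*x^3 - 240*x^2 + 195*x - 45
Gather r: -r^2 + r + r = -r^2 + 2*r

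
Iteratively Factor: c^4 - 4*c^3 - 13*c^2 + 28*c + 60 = (c + 2)*(c^3 - 6*c^2 - c + 30) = (c - 5)*(c + 2)*(c^2 - c - 6) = (c - 5)*(c + 2)^2*(c - 3)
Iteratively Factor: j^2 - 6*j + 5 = (j - 1)*(j - 5)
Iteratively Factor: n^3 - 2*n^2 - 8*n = (n)*(n^2 - 2*n - 8) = n*(n + 2)*(n - 4)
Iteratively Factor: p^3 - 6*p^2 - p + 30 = (p - 3)*(p^2 - 3*p - 10) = (p - 3)*(p + 2)*(p - 5)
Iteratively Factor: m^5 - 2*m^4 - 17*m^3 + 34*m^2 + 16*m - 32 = (m - 2)*(m^4 - 17*m^2 + 16) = (m - 2)*(m - 1)*(m^3 + m^2 - 16*m - 16) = (m - 4)*(m - 2)*(m - 1)*(m^2 + 5*m + 4) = (m - 4)*(m - 2)*(m - 1)*(m + 1)*(m + 4)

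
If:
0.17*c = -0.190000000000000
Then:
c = -1.12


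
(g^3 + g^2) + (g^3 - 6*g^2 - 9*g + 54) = 2*g^3 - 5*g^2 - 9*g + 54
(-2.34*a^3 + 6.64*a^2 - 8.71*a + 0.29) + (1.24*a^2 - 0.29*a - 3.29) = -2.34*a^3 + 7.88*a^2 - 9.0*a - 3.0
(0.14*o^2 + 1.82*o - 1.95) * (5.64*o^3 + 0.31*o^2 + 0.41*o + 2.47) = 0.7896*o^5 + 10.3082*o^4 - 10.3764*o^3 + 0.4875*o^2 + 3.6959*o - 4.8165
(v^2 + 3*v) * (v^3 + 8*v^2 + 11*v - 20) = v^5 + 11*v^4 + 35*v^3 + 13*v^2 - 60*v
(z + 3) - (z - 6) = 9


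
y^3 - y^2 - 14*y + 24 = (y - 3)*(y - 2)*(y + 4)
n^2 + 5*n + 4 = (n + 1)*(n + 4)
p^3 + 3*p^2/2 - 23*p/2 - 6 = (p - 3)*(p + 1/2)*(p + 4)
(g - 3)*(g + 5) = g^2 + 2*g - 15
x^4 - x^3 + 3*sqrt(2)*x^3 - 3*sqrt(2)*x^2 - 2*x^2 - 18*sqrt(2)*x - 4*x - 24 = (x - 3)*(x + 2)*(x + sqrt(2))*(x + 2*sqrt(2))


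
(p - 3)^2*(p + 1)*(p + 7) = p^4 + 2*p^3 - 32*p^2 + 30*p + 63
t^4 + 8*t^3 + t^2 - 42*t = t*(t - 2)*(t + 3)*(t + 7)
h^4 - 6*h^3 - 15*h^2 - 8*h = h*(h - 8)*(h + 1)^2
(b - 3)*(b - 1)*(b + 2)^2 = b^4 - 9*b^2 - 4*b + 12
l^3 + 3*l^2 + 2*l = l*(l + 1)*(l + 2)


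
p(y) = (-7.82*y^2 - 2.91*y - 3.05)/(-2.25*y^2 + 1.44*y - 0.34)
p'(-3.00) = -0.21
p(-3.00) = 2.60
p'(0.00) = 46.55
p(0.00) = 8.97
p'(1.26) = -7.61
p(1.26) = 9.12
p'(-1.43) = -0.39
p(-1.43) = 2.13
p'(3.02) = -0.67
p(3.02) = 5.04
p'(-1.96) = -0.33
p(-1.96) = 2.32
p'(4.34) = -0.28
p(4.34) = 4.47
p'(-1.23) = -0.37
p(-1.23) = 2.05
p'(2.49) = -1.10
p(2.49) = 5.49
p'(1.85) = -2.46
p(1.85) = 6.55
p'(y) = (-15.64*y - 2.91)/(-2.25*y^2 + 1.44*y - 0.34) + (4.5*y - 1.44)*(-7.82*y^2 - 2.91*y - 3.05)/(-2.25*y^2 + 1.44*y - 0.34)^2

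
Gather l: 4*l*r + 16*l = l*(4*r + 16)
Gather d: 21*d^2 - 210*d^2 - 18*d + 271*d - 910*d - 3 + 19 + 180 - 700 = -189*d^2 - 657*d - 504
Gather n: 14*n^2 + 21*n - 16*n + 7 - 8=14*n^2 + 5*n - 1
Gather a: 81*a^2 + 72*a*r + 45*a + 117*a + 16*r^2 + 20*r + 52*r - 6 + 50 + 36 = 81*a^2 + a*(72*r + 162) + 16*r^2 + 72*r + 80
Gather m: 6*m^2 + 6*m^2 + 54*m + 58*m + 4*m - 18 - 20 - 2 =12*m^2 + 116*m - 40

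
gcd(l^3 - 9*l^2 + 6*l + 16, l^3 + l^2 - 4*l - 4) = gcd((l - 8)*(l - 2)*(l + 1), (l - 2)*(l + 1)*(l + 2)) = l^2 - l - 2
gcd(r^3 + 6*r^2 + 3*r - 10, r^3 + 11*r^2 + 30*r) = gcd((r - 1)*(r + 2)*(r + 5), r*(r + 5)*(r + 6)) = r + 5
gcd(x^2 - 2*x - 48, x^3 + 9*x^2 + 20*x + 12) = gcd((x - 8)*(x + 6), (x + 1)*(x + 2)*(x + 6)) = x + 6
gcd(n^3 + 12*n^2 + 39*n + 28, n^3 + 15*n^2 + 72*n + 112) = n^2 + 11*n + 28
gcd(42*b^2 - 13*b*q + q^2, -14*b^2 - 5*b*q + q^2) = -7*b + q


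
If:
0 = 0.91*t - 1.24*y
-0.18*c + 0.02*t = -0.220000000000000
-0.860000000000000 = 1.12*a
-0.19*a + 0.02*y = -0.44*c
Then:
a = -0.77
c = 0.03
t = -10.76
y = -7.89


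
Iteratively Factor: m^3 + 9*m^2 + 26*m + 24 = (m + 2)*(m^2 + 7*m + 12) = (m + 2)*(m + 3)*(m + 4)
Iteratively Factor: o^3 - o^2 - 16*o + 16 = (o - 4)*(o^2 + 3*o - 4) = (o - 4)*(o + 4)*(o - 1)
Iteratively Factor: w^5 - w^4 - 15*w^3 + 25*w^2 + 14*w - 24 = (w - 3)*(w^4 + 2*w^3 - 9*w^2 - 2*w + 8) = (w - 3)*(w - 1)*(w^3 + 3*w^2 - 6*w - 8) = (w - 3)*(w - 1)*(w + 4)*(w^2 - w - 2) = (w - 3)*(w - 2)*(w - 1)*(w + 4)*(w + 1)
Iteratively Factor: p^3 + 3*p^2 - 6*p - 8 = (p + 1)*(p^2 + 2*p - 8) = (p + 1)*(p + 4)*(p - 2)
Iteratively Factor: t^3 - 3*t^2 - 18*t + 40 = (t - 5)*(t^2 + 2*t - 8) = (t - 5)*(t + 4)*(t - 2)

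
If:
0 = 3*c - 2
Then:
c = 2/3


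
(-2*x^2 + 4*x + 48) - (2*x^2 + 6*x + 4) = -4*x^2 - 2*x + 44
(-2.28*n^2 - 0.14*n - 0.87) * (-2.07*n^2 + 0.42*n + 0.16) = 4.7196*n^4 - 0.6678*n^3 + 1.3773*n^2 - 0.3878*n - 0.1392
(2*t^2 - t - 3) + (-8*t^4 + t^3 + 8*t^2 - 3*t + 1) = -8*t^4 + t^3 + 10*t^2 - 4*t - 2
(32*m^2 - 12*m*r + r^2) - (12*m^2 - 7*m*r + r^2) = 20*m^2 - 5*m*r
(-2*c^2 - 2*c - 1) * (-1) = 2*c^2 + 2*c + 1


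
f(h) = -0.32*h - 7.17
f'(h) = -0.320000000000000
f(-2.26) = -6.45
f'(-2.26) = -0.32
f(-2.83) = -6.26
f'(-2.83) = -0.32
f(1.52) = -7.66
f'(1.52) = -0.32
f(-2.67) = -6.32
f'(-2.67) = -0.32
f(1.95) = -7.79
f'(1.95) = -0.32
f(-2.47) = -6.38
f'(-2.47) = -0.32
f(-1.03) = -6.84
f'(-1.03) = -0.32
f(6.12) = -9.13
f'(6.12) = -0.32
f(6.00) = -9.09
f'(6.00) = -0.32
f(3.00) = -8.13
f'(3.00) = -0.32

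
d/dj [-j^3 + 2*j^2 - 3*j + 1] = -3*j^2 + 4*j - 3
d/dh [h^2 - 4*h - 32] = 2*h - 4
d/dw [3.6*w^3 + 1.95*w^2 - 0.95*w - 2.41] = 10.8*w^2 + 3.9*w - 0.95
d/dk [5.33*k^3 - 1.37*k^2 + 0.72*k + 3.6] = 15.99*k^2 - 2.74*k + 0.72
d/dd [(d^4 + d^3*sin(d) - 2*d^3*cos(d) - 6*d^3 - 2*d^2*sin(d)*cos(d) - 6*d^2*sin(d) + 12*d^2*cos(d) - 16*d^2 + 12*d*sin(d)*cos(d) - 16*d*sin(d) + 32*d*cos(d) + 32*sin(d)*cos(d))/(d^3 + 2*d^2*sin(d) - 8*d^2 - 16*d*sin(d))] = (2*d^4*sin(d) - d^4*cos(d) + d^4 + 4*d^3*sin(d)^2 + 8*d^3*sin(d) - 2*d^3*cos(d) + 2*d^3 + 4*d^2*sin(d)^3 + 10*d^2*sin(d)^2 - 2*d^2*sin(d)*cos(d) + 2*d^2*sin(d) + 4*d^2*cos(d) + 4*d^2 + 8*d*sin(d)^3 + 8*d*sin(d)*cos(d) + 8*sin(d)^2*cos(d))/(d^2*(d + 2*sin(d))^2)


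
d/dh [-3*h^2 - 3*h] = -6*h - 3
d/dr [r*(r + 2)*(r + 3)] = 3*r^2 + 10*r + 6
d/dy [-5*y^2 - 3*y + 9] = -10*y - 3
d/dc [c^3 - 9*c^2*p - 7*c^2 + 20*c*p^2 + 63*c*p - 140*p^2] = 3*c^2 - 18*c*p - 14*c + 20*p^2 + 63*p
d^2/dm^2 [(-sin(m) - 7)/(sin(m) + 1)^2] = (sin(m)^2 + 23*sin(m) - 38)/(sin(m) + 1)^3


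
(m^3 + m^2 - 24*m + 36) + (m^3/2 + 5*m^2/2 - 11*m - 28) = 3*m^3/2 + 7*m^2/2 - 35*m + 8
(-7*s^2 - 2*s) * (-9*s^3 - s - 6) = 63*s^5 + 18*s^4 + 7*s^3 + 44*s^2 + 12*s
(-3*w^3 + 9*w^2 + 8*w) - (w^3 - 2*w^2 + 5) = -4*w^3 + 11*w^2 + 8*w - 5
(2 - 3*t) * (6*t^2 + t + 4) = -18*t^3 + 9*t^2 - 10*t + 8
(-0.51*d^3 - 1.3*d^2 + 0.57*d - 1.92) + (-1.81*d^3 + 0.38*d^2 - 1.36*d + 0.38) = -2.32*d^3 - 0.92*d^2 - 0.79*d - 1.54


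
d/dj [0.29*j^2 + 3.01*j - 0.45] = 0.58*j + 3.01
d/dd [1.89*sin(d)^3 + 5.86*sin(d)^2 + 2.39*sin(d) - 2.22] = (5.67*sin(d)^2 + 11.72*sin(d) + 2.39)*cos(d)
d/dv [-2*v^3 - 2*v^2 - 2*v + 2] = -6*v^2 - 4*v - 2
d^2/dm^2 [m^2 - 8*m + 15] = 2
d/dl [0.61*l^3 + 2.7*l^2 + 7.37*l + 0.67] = 1.83*l^2 + 5.4*l + 7.37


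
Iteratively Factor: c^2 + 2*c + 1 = (c + 1)*(c + 1)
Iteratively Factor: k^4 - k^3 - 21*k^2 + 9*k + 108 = (k + 3)*(k^3 - 4*k^2 - 9*k + 36) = (k - 4)*(k + 3)*(k^2 - 9) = (k - 4)*(k - 3)*(k + 3)*(k + 3)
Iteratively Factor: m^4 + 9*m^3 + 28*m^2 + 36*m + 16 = (m + 2)*(m^3 + 7*m^2 + 14*m + 8) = (m + 2)^2*(m^2 + 5*m + 4) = (m + 1)*(m + 2)^2*(m + 4)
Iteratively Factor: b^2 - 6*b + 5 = (b - 1)*(b - 5)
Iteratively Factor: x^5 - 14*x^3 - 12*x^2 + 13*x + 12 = (x + 1)*(x^4 - x^3 - 13*x^2 + x + 12) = (x + 1)^2*(x^3 - 2*x^2 - 11*x + 12) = (x + 1)^2*(x + 3)*(x^2 - 5*x + 4) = (x - 4)*(x + 1)^2*(x + 3)*(x - 1)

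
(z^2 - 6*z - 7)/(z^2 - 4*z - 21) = (z + 1)/(z + 3)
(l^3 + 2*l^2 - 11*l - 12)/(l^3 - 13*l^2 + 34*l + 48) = (l^2 + l - 12)/(l^2 - 14*l + 48)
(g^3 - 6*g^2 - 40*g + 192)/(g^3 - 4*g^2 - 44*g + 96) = (g - 4)/(g - 2)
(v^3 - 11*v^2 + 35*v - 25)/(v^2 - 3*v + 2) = (v^2 - 10*v + 25)/(v - 2)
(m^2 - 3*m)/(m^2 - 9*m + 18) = m/(m - 6)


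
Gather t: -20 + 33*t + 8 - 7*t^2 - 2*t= -7*t^2 + 31*t - 12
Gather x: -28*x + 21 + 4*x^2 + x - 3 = 4*x^2 - 27*x + 18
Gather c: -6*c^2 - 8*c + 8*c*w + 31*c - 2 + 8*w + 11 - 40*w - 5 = -6*c^2 + c*(8*w + 23) - 32*w + 4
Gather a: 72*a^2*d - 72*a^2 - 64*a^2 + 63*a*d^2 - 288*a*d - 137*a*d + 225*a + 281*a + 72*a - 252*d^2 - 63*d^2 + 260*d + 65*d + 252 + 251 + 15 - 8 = a^2*(72*d - 136) + a*(63*d^2 - 425*d + 578) - 315*d^2 + 325*d + 510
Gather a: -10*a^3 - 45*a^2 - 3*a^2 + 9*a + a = -10*a^3 - 48*a^2 + 10*a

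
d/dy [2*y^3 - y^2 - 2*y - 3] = 6*y^2 - 2*y - 2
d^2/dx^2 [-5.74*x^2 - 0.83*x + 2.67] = -11.4800000000000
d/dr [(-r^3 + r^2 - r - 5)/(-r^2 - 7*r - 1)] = (r^4 + 14*r^3 - 5*r^2 - 12*r - 34)/(r^4 + 14*r^3 + 51*r^2 + 14*r + 1)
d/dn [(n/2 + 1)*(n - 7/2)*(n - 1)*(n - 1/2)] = 2*n^3 - 9*n^2/2 - 17*n/4 + 39/8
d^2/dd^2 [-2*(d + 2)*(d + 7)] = -4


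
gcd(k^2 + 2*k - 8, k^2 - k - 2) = k - 2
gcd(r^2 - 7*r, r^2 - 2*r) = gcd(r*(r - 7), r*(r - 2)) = r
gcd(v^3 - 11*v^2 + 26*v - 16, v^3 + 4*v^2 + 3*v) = 1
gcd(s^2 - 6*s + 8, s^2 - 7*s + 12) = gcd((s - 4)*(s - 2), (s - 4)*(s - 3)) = s - 4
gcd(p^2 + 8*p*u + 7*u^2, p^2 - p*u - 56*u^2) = p + 7*u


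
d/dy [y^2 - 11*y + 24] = 2*y - 11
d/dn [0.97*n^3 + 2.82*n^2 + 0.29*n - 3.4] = 2.91*n^2 + 5.64*n + 0.29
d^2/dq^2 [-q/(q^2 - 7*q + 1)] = 2*(-q*(2*q - 7)^2 + (3*q - 7)*(q^2 - 7*q + 1))/(q^2 - 7*q + 1)^3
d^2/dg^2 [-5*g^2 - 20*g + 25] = -10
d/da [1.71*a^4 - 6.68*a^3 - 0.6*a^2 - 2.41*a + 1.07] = 6.84*a^3 - 20.04*a^2 - 1.2*a - 2.41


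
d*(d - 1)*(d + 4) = d^3 + 3*d^2 - 4*d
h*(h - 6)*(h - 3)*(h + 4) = h^4 - 5*h^3 - 18*h^2 + 72*h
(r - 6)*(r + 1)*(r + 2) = r^3 - 3*r^2 - 16*r - 12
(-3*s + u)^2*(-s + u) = -9*s^3 + 15*s^2*u - 7*s*u^2 + u^3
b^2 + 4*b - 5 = (b - 1)*(b + 5)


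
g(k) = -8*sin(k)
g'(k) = -8*cos(k)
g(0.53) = -4.04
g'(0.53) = -6.90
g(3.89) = 5.44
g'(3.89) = 5.86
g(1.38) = -7.85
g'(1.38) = -1.52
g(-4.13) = -6.68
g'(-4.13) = 4.40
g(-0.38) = 2.97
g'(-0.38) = -7.43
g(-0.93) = 6.41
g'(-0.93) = -4.78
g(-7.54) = 7.61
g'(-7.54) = -2.47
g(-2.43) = 5.22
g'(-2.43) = 6.06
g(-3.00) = 1.13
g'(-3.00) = 7.92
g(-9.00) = 3.30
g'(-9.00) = 7.29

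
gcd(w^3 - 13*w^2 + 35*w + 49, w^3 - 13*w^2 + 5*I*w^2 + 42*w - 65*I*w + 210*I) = w - 7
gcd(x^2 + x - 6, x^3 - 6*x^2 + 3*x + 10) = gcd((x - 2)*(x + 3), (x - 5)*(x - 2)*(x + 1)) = x - 2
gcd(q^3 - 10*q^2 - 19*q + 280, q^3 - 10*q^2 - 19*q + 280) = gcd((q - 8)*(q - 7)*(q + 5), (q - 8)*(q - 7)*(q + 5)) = q^3 - 10*q^2 - 19*q + 280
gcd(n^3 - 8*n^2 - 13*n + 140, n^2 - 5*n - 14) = n - 7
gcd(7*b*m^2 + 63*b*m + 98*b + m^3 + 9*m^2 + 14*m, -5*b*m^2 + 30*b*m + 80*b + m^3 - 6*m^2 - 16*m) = m + 2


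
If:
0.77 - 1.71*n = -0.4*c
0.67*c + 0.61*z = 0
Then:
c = -0.91044776119403*z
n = 0.450292397660819 - 0.212970236536615*z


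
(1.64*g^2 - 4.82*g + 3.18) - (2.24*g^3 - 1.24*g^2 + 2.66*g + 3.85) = -2.24*g^3 + 2.88*g^2 - 7.48*g - 0.67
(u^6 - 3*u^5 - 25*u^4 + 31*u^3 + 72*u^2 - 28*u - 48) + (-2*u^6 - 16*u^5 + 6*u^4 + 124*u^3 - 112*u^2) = -u^6 - 19*u^5 - 19*u^4 + 155*u^3 - 40*u^2 - 28*u - 48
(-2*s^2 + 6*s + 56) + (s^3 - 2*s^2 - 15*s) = s^3 - 4*s^2 - 9*s + 56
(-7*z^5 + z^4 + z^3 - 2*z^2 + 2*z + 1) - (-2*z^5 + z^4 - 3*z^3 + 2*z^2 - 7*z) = -5*z^5 + 4*z^3 - 4*z^2 + 9*z + 1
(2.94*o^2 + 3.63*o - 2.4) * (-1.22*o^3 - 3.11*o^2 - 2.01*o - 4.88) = -3.5868*o^5 - 13.572*o^4 - 14.2707*o^3 - 14.1795*o^2 - 12.8904*o + 11.712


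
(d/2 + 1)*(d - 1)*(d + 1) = d^3/2 + d^2 - d/2 - 1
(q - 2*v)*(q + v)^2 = q^3 - 3*q*v^2 - 2*v^3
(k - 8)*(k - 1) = k^2 - 9*k + 8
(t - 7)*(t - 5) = t^2 - 12*t + 35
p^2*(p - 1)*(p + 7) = p^4 + 6*p^3 - 7*p^2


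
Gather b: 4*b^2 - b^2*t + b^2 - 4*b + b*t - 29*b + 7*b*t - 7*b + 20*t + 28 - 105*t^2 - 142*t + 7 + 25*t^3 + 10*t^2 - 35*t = b^2*(5 - t) + b*(8*t - 40) + 25*t^3 - 95*t^2 - 157*t + 35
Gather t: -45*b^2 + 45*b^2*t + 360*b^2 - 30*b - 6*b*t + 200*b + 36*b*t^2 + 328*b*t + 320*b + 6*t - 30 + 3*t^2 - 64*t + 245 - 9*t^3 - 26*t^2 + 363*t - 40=315*b^2 + 490*b - 9*t^3 + t^2*(36*b - 23) + t*(45*b^2 + 322*b + 305) + 175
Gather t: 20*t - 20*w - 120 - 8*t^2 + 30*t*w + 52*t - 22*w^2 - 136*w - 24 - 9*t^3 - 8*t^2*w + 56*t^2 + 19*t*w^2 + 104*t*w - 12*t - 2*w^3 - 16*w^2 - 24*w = -9*t^3 + t^2*(48 - 8*w) + t*(19*w^2 + 134*w + 60) - 2*w^3 - 38*w^2 - 180*w - 144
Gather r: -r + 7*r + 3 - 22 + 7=6*r - 12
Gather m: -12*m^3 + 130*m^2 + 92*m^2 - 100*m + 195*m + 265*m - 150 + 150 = -12*m^3 + 222*m^2 + 360*m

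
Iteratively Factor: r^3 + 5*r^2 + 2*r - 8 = (r + 4)*(r^2 + r - 2) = (r + 2)*(r + 4)*(r - 1)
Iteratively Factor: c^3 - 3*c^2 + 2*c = (c - 2)*(c^2 - c) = (c - 2)*(c - 1)*(c)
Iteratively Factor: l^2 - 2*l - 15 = (l + 3)*(l - 5)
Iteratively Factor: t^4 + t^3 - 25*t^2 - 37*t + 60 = (t - 1)*(t^3 + 2*t^2 - 23*t - 60) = (t - 5)*(t - 1)*(t^2 + 7*t + 12) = (t - 5)*(t - 1)*(t + 4)*(t + 3)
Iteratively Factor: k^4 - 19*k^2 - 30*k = (k - 5)*(k^3 + 5*k^2 + 6*k) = k*(k - 5)*(k^2 + 5*k + 6) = k*(k - 5)*(k + 3)*(k + 2)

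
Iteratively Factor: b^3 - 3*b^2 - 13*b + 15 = (b - 5)*(b^2 + 2*b - 3) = (b - 5)*(b - 1)*(b + 3)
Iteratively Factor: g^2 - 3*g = (g - 3)*(g)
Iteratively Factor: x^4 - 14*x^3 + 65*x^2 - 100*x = (x)*(x^3 - 14*x^2 + 65*x - 100) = x*(x - 5)*(x^2 - 9*x + 20) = x*(x - 5)*(x - 4)*(x - 5)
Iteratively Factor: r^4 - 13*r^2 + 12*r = (r)*(r^3 - 13*r + 12) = r*(r - 3)*(r^2 + 3*r - 4) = r*(r - 3)*(r - 1)*(r + 4)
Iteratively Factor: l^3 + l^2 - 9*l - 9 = (l + 3)*(l^2 - 2*l - 3) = (l - 3)*(l + 3)*(l + 1)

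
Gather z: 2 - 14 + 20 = 8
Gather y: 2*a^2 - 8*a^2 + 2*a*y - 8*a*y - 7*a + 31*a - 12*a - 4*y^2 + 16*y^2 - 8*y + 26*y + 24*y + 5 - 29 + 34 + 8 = -6*a^2 + 12*a + 12*y^2 + y*(42 - 6*a) + 18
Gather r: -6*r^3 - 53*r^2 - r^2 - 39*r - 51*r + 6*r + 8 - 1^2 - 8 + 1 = -6*r^3 - 54*r^2 - 84*r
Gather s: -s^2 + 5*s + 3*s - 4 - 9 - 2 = -s^2 + 8*s - 15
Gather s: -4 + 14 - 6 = 4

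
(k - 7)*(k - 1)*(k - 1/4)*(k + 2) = k^4 - 25*k^3/4 - 15*k^2/2 + 65*k/4 - 7/2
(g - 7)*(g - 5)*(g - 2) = g^3 - 14*g^2 + 59*g - 70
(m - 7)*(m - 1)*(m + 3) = m^3 - 5*m^2 - 17*m + 21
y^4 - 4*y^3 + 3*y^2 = y^2*(y - 3)*(y - 1)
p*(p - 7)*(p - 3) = p^3 - 10*p^2 + 21*p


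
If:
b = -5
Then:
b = -5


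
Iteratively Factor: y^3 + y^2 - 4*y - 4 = (y + 2)*(y^2 - y - 2) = (y + 1)*(y + 2)*(y - 2)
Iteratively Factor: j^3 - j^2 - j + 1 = (j - 1)*(j^2 - 1) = (j - 1)^2*(j + 1)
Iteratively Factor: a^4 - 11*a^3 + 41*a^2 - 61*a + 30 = (a - 3)*(a^3 - 8*a^2 + 17*a - 10) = (a - 3)*(a - 1)*(a^2 - 7*a + 10) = (a - 3)*(a - 2)*(a - 1)*(a - 5)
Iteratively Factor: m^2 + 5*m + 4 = (m + 4)*(m + 1)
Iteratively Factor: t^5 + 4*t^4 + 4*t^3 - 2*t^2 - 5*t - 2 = (t - 1)*(t^4 + 5*t^3 + 9*t^2 + 7*t + 2) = (t - 1)*(t + 2)*(t^3 + 3*t^2 + 3*t + 1) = (t - 1)*(t + 1)*(t + 2)*(t^2 + 2*t + 1) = (t - 1)*(t + 1)^2*(t + 2)*(t + 1)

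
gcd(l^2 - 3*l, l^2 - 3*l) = l^2 - 3*l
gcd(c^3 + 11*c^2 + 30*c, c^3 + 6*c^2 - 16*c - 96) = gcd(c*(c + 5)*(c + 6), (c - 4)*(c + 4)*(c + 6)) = c + 6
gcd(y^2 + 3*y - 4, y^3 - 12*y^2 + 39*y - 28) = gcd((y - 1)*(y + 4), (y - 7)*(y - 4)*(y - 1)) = y - 1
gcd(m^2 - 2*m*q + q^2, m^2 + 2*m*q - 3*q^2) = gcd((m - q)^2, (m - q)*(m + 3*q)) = -m + q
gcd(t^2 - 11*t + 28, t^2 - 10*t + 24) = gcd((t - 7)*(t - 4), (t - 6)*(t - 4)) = t - 4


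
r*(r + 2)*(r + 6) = r^3 + 8*r^2 + 12*r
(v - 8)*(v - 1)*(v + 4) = v^3 - 5*v^2 - 28*v + 32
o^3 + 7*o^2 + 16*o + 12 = (o + 2)^2*(o + 3)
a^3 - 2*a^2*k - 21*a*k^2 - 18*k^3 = (a - 6*k)*(a + k)*(a + 3*k)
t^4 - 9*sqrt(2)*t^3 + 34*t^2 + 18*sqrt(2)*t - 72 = (t - 6*sqrt(2))*(t - 3*sqrt(2))*(t - sqrt(2))*(t + sqrt(2))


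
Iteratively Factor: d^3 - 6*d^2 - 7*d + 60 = (d - 4)*(d^2 - 2*d - 15) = (d - 4)*(d + 3)*(d - 5)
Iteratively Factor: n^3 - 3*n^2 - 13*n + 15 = (n + 3)*(n^2 - 6*n + 5) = (n - 1)*(n + 3)*(n - 5)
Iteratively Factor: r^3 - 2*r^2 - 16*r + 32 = (r - 2)*(r^2 - 16) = (r - 2)*(r + 4)*(r - 4)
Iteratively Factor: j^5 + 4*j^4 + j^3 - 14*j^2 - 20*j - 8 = (j - 2)*(j^4 + 6*j^3 + 13*j^2 + 12*j + 4) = (j - 2)*(j + 1)*(j^3 + 5*j^2 + 8*j + 4) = (j - 2)*(j + 1)*(j + 2)*(j^2 + 3*j + 2) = (j - 2)*(j + 1)^2*(j + 2)*(j + 2)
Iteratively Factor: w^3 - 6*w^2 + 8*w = (w - 4)*(w^2 - 2*w) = (w - 4)*(w - 2)*(w)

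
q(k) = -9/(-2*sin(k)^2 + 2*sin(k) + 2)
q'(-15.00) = -1469.30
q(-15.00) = 61.51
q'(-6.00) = 1.32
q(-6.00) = -3.75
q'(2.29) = 1.06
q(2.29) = -3.79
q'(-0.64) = 3716.90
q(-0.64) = -97.48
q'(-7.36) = 13.70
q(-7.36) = 6.86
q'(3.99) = -75.90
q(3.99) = 14.37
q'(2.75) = -0.64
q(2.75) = -3.64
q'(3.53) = -32.05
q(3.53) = -9.42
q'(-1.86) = -4.87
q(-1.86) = 5.13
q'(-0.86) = 66.94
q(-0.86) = 13.55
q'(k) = -9*(4*sin(k)*cos(k) - 2*cos(k))/(-2*sin(k)^2 + 2*sin(k) + 2)^2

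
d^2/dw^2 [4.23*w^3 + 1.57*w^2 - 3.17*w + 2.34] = 25.38*w + 3.14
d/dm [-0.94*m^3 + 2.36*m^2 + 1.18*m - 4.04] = -2.82*m^2 + 4.72*m + 1.18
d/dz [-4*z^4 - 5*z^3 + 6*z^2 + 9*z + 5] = -16*z^3 - 15*z^2 + 12*z + 9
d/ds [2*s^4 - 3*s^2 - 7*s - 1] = 8*s^3 - 6*s - 7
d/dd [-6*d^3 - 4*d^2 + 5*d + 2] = -18*d^2 - 8*d + 5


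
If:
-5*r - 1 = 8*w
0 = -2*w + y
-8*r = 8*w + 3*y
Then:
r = -7/3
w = 4/3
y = 8/3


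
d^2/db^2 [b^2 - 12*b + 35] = 2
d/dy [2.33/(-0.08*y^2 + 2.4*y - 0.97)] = (0.3728*y - 5.592)/(0.08*y^2 - 2.4*y + 0.97)^2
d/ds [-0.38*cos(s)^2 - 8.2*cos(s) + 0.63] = (0.76*cos(s) + 8.2)*sin(s)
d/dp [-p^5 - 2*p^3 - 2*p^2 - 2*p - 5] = -5*p^4 - 6*p^2 - 4*p - 2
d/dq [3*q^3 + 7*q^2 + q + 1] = 9*q^2 + 14*q + 1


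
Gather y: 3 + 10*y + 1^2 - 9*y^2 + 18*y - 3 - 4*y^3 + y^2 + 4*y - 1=-4*y^3 - 8*y^2 + 32*y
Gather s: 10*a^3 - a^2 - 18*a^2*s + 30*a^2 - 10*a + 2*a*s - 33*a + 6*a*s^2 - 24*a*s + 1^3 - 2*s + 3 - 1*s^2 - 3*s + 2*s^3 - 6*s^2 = 10*a^3 + 29*a^2 - 43*a + 2*s^3 + s^2*(6*a - 7) + s*(-18*a^2 - 22*a - 5) + 4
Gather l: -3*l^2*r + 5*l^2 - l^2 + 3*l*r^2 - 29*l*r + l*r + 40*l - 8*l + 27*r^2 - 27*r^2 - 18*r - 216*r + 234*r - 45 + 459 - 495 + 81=l^2*(4 - 3*r) + l*(3*r^2 - 28*r + 32)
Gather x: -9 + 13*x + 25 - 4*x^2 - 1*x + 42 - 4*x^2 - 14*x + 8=-8*x^2 - 2*x + 66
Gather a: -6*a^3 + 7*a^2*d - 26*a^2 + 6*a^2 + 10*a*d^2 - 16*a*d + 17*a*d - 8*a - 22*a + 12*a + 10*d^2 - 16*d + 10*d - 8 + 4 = -6*a^3 + a^2*(7*d - 20) + a*(10*d^2 + d - 18) + 10*d^2 - 6*d - 4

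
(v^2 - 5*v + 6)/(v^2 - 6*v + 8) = (v - 3)/(v - 4)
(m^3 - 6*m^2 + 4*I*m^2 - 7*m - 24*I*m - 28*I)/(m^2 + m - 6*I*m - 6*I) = (m^2 + m*(-7 + 4*I) - 28*I)/(m - 6*I)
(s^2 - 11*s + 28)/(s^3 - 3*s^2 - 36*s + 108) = (s^2 - 11*s + 28)/(s^3 - 3*s^2 - 36*s + 108)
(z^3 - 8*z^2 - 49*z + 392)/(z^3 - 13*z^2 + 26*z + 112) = (z + 7)/(z + 2)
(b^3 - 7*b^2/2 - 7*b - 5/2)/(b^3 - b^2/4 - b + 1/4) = 2*(2*b^2 - 9*b - 5)/(4*b^2 - 5*b + 1)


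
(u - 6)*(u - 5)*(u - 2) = u^3 - 13*u^2 + 52*u - 60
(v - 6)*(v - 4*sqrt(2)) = v^2 - 6*v - 4*sqrt(2)*v + 24*sqrt(2)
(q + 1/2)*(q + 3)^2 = q^3 + 13*q^2/2 + 12*q + 9/2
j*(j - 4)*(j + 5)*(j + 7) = j^4 + 8*j^3 - 13*j^2 - 140*j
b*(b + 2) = b^2 + 2*b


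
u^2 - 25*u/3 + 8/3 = (u - 8)*(u - 1/3)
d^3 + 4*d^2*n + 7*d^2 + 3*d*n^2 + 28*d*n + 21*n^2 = (d + 7)*(d + n)*(d + 3*n)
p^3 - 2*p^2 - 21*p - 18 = (p - 6)*(p + 1)*(p + 3)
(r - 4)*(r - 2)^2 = r^3 - 8*r^2 + 20*r - 16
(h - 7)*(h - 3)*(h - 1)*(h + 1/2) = h^4 - 21*h^3/2 + 51*h^2/2 - 11*h/2 - 21/2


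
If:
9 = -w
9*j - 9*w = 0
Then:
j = -9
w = -9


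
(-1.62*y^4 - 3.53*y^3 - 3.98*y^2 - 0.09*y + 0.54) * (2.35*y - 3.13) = -3.807*y^5 - 3.2249*y^4 + 1.6959*y^3 + 12.2459*y^2 + 1.5507*y - 1.6902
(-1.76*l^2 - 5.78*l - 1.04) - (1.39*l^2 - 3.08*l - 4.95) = -3.15*l^2 - 2.7*l + 3.91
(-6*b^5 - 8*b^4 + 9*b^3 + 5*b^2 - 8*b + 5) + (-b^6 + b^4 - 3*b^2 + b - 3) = -b^6 - 6*b^5 - 7*b^4 + 9*b^3 + 2*b^2 - 7*b + 2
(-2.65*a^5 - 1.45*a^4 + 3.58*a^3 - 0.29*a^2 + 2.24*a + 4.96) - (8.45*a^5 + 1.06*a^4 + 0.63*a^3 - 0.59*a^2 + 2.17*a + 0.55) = -11.1*a^5 - 2.51*a^4 + 2.95*a^3 + 0.3*a^2 + 0.0700000000000003*a + 4.41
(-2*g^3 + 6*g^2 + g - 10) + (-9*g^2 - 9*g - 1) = -2*g^3 - 3*g^2 - 8*g - 11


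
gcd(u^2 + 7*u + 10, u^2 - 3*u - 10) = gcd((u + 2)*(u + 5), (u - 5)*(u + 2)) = u + 2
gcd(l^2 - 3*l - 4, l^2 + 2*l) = 1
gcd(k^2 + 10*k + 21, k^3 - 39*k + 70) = k + 7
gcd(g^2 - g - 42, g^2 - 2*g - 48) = g + 6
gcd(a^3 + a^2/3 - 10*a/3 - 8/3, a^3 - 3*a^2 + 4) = a^2 - a - 2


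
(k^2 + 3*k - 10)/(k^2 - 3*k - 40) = (k - 2)/(k - 8)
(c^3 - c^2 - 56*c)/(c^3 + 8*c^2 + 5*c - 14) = c*(c - 8)/(c^2 + c - 2)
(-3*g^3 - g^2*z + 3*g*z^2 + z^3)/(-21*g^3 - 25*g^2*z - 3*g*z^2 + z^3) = (-g + z)/(-7*g + z)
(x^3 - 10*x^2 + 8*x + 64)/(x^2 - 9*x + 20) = (x^2 - 6*x - 16)/(x - 5)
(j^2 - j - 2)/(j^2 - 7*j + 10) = (j + 1)/(j - 5)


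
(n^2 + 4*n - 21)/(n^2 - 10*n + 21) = (n + 7)/(n - 7)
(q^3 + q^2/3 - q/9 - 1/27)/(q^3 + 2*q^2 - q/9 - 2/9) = (q + 1/3)/(q + 2)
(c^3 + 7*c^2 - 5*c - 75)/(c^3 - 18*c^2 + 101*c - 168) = (c^2 + 10*c + 25)/(c^2 - 15*c + 56)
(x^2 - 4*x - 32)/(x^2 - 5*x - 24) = (x + 4)/(x + 3)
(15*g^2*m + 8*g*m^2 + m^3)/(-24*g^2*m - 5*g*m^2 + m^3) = (-5*g - m)/(8*g - m)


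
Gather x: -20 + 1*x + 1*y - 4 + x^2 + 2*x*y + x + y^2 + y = x^2 + x*(2*y + 2) + y^2 + 2*y - 24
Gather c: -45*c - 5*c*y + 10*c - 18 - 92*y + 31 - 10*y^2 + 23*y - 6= c*(-5*y - 35) - 10*y^2 - 69*y + 7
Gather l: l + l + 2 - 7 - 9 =2*l - 14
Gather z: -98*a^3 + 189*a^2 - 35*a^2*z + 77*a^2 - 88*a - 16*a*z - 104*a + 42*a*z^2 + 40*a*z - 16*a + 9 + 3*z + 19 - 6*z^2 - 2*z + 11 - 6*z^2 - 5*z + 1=-98*a^3 + 266*a^2 - 208*a + z^2*(42*a - 12) + z*(-35*a^2 + 24*a - 4) + 40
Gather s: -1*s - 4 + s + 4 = 0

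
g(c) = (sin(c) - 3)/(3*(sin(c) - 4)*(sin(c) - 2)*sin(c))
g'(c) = -(sin(c) - 3)*cos(c)/(3*(sin(c) - 4)*(sin(c) - 2)*sin(c)^2) - (sin(c) - 3)*cos(c)/(3*(sin(c) - 4)*(sin(c) - 2)^2*sin(c)) + cos(c)/(3*(sin(c) - 4)*(sin(c) - 2)*sin(c)) - (sin(c) - 3)*cos(c)/(3*(sin(c) - 4)^2*(sin(c) - 2)*sin(c))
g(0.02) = -6.30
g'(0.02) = 312.46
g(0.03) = -4.22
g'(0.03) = 138.84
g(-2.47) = 0.16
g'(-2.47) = -0.24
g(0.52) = -0.32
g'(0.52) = 0.40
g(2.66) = -0.34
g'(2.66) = -0.48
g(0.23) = -0.61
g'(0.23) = 2.31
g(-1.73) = 0.09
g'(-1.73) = -0.02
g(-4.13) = -0.23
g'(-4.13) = -0.06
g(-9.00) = 0.26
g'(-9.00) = -0.66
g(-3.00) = 0.84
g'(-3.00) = -6.19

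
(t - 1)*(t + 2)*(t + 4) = t^3 + 5*t^2 + 2*t - 8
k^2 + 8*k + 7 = (k + 1)*(k + 7)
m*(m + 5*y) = m^2 + 5*m*y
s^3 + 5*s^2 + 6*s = s*(s + 2)*(s + 3)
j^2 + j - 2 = (j - 1)*(j + 2)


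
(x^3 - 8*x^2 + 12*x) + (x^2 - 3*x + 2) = x^3 - 7*x^2 + 9*x + 2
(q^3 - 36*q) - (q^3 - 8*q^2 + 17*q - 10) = 8*q^2 - 53*q + 10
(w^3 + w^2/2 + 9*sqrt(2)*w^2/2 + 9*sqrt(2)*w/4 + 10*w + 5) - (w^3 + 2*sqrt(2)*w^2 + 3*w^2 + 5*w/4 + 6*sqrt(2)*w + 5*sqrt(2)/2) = -5*w^2/2 + 5*sqrt(2)*w^2/2 - 15*sqrt(2)*w/4 + 35*w/4 - 5*sqrt(2)/2 + 5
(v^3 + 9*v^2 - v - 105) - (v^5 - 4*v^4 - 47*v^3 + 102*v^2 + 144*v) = -v^5 + 4*v^4 + 48*v^3 - 93*v^2 - 145*v - 105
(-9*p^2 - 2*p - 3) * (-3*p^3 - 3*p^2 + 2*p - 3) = 27*p^5 + 33*p^4 - 3*p^3 + 32*p^2 + 9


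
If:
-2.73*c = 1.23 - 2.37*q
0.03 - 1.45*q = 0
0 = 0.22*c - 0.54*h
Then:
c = -0.43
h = -0.18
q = 0.02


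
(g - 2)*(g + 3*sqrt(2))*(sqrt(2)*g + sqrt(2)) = sqrt(2)*g^3 - sqrt(2)*g^2 + 6*g^2 - 6*g - 2*sqrt(2)*g - 12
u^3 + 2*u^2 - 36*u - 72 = (u - 6)*(u + 2)*(u + 6)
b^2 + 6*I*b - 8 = (b + 2*I)*(b + 4*I)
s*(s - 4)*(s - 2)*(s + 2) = s^4 - 4*s^3 - 4*s^2 + 16*s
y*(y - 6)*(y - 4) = y^3 - 10*y^2 + 24*y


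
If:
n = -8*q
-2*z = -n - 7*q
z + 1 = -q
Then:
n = 16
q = -2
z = 1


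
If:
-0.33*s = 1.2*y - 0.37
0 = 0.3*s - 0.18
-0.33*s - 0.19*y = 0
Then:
No Solution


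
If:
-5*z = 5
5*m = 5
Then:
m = 1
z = -1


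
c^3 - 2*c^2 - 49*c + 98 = (c - 7)*(c - 2)*(c + 7)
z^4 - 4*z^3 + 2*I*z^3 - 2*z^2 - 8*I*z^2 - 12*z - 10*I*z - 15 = (z - 5)*(z + 1)*(z - I)*(z + 3*I)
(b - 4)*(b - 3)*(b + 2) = b^3 - 5*b^2 - 2*b + 24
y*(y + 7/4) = y^2 + 7*y/4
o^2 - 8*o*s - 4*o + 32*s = (o - 4)*(o - 8*s)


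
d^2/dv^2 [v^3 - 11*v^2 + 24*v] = 6*v - 22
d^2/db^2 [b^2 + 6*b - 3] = 2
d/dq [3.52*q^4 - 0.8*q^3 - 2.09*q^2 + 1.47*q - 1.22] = 14.08*q^3 - 2.4*q^2 - 4.18*q + 1.47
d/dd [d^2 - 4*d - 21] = 2*d - 4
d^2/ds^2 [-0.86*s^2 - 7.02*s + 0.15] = -1.72000000000000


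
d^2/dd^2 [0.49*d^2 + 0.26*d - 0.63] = 0.980000000000000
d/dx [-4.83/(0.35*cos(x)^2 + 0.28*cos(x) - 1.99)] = -(3.381*cos(x) + 1.3524)*sin(x)/(0.35*cos(x)^2 + 0.28*cos(x) - 1.99)^2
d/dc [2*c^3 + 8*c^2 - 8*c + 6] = 6*c^2 + 16*c - 8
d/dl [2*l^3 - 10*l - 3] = 6*l^2 - 10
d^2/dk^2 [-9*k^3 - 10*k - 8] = -54*k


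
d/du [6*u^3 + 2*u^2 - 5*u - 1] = 18*u^2 + 4*u - 5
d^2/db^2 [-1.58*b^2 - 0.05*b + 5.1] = -3.16000000000000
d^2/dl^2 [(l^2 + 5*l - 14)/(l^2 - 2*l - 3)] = 2*(7*l^3 - 33*l^2 + 129*l - 119)/(l^6 - 6*l^5 + 3*l^4 + 28*l^3 - 9*l^2 - 54*l - 27)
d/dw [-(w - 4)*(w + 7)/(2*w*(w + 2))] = (w^2 - 56*w - 56)/(2*w^2*(w^2 + 4*w + 4))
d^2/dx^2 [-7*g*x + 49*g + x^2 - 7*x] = 2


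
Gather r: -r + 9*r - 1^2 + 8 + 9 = 8*r + 16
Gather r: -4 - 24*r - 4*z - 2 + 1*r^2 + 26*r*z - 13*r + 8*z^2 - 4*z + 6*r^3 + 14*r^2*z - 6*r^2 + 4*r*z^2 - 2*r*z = 6*r^3 + r^2*(14*z - 5) + r*(4*z^2 + 24*z - 37) + 8*z^2 - 8*z - 6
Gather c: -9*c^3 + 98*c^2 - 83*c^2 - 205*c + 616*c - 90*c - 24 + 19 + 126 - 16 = -9*c^3 + 15*c^2 + 321*c + 105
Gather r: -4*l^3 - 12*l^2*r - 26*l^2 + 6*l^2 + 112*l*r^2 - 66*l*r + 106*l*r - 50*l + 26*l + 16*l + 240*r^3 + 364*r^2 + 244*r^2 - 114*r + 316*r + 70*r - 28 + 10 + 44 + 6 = -4*l^3 - 20*l^2 - 8*l + 240*r^3 + r^2*(112*l + 608) + r*(-12*l^2 + 40*l + 272) + 32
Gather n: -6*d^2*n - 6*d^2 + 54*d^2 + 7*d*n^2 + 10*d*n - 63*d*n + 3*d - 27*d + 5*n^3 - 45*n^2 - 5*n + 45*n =48*d^2 - 24*d + 5*n^3 + n^2*(7*d - 45) + n*(-6*d^2 - 53*d + 40)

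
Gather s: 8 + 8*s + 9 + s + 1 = 9*s + 18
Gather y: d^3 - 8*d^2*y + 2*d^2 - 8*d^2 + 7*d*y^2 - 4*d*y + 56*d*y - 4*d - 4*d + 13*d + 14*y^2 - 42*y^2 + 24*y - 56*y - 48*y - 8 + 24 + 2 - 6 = d^3 - 6*d^2 + 5*d + y^2*(7*d - 28) + y*(-8*d^2 + 52*d - 80) + 12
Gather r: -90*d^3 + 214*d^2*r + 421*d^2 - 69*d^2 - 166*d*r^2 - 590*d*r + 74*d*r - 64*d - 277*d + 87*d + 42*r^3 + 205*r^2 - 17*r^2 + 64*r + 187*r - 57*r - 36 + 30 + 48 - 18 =-90*d^3 + 352*d^2 - 254*d + 42*r^3 + r^2*(188 - 166*d) + r*(214*d^2 - 516*d + 194) + 24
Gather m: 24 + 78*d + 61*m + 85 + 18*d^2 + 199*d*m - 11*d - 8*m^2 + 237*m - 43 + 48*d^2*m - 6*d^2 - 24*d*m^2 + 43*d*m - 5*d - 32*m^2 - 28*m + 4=12*d^2 + 62*d + m^2*(-24*d - 40) + m*(48*d^2 + 242*d + 270) + 70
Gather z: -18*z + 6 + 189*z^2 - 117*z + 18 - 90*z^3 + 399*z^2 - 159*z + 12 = -90*z^3 + 588*z^2 - 294*z + 36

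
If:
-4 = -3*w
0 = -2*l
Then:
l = 0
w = 4/3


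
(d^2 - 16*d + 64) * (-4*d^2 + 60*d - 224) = -4*d^4 + 124*d^3 - 1440*d^2 + 7424*d - 14336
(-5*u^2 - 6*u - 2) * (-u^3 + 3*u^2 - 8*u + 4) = 5*u^5 - 9*u^4 + 24*u^3 + 22*u^2 - 8*u - 8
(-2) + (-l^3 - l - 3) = -l^3 - l - 5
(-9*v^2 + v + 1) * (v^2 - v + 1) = -9*v^4 + 10*v^3 - 9*v^2 + 1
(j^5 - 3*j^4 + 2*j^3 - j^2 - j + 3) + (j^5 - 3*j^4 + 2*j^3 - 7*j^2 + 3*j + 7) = 2*j^5 - 6*j^4 + 4*j^3 - 8*j^2 + 2*j + 10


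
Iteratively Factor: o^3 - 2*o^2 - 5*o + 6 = (o + 2)*(o^2 - 4*o + 3) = (o - 3)*(o + 2)*(o - 1)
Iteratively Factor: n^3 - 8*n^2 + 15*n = (n - 5)*(n^2 - 3*n) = n*(n - 5)*(n - 3)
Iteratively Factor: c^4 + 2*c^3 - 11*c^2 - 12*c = (c - 3)*(c^3 + 5*c^2 + 4*c) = (c - 3)*(c + 1)*(c^2 + 4*c) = c*(c - 3)*(c + 1)*(c + 4)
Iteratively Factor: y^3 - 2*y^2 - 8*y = (y)*(y^2 - 2*y - 8) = y*(y - 4)*(y + 2)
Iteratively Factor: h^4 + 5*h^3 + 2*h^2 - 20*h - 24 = (h + 2)*(h^3 + 3*h^2 - 4*h - 12) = (h - 2)*(h + 2)*(h^2 + 5*h + 6) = (h - 2)*(h + 2)*(h + 3)*(h + 2)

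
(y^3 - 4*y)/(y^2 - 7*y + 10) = y*(y + 2)/(y - 5)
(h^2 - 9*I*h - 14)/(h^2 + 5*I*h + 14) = (h - 7*I)/(h + 7*I)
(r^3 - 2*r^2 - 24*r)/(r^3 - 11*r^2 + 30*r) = (r + 4)/(r - 5)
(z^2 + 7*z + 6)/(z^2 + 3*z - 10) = (z^2 + 7*z + 6)/(z^2 + 3*z - 10)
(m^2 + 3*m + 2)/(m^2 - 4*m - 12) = (m + 1)/(m - 6)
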